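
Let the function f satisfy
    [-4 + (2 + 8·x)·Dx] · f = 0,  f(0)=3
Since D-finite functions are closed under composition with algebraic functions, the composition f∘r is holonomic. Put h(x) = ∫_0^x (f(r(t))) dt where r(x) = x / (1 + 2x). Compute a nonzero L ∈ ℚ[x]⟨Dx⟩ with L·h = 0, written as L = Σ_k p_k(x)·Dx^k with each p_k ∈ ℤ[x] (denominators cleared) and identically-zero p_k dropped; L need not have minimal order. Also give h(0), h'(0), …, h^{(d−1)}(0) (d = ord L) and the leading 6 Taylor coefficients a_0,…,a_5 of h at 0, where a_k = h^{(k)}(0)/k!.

f: a_k = 3, 6, -6, 12, -30, 84, …
Substitute x→r, Dx→(1/r')Dx; clear ⇒ L₀.
h=∫h₀ ⇒ L = L₀·Dx.
L = -2·Dx + (1 + 8·x + 12·x^2)·Dx^2  (order 2).
h: a_k = 0, 3, 3, -6, 15, -222/5, …
ICs: h(0) = 0, h′(0) = 3.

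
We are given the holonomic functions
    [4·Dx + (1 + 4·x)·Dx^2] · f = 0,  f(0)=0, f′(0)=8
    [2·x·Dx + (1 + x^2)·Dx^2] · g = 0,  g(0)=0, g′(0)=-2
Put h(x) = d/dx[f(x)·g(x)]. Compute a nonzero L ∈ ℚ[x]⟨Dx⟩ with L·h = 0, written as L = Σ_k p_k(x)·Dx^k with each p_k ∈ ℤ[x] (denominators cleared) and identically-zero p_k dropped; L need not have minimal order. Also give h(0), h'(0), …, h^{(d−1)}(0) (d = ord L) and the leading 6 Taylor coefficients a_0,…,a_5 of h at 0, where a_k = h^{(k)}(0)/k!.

f: a_k = 0, 8, -16, 128/3, -128, 2048/5, …
g: a_k = 0, -2, 0, 2/3, 0, -2/5, …
Product ⇒ symmetric product L₀, ord ≤ 4.
Derive L from L₀ (diff closure).
L = (144 + 896·x + 560·x^2 + 2304·x^3 + 1920·x^4 + 3328·x^5 + 256·x^7) + (132 + 304·x + 2252·x^2 + 4144·x^3 + 8896·x^4 + 5952·x^5 + 8960·x^6 + 192·x^7 + 896·x^8)·Dx + (72 + 376·x + 912·x^2 + 2808·x^3 + 3720·x^4 + 6288·x^5 + 3072·x^6 + 4368·x^7 + 192·x^8 + 512·x^9)·Dx^2 + (5 + 48·x + 178·x^2 + 416·x^3 + 729·x^4 + 720·x^5 + 1008·x^6 + 384·x^7 + 516·x^8 + 32·x^9 + 64·x^10)·Dx^3  (order 3).
h: a_k = 0, -32, 96, -320, 3680/3, -71456/15, …
ICs: h(0) = 0, h′(0) = -32, h′′(0) = 192.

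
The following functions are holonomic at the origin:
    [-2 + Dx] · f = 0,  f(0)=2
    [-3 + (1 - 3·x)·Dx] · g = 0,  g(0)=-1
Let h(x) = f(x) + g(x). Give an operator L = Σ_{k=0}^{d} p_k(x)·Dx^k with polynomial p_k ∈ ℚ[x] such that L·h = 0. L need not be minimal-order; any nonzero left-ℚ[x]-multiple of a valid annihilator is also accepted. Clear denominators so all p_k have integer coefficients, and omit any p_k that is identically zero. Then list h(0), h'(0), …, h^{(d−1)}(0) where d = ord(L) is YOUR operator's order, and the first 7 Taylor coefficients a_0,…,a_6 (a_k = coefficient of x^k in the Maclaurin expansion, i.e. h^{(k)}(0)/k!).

f: a_k = 2, 4, 4, 8/3, 4/3, 8/15, 8/45, …
g: a_k = -1, -3, -9, -27, -81, -243, -729, …
f+g: L₀ = lclm(L_f,L_g), ord ≤ 1+1.
L = (24 + 36·x) + (-14 - 24·x + 36·x^2)·Dx + (1 + 3·x - 18·x^2)·Dx^2  (order 2).
h: a_k = 1, 1, -5, -73/3, -239/3, -3637/15, -32797/45, …
ICs: h(0) = 1, h′(0) = 1.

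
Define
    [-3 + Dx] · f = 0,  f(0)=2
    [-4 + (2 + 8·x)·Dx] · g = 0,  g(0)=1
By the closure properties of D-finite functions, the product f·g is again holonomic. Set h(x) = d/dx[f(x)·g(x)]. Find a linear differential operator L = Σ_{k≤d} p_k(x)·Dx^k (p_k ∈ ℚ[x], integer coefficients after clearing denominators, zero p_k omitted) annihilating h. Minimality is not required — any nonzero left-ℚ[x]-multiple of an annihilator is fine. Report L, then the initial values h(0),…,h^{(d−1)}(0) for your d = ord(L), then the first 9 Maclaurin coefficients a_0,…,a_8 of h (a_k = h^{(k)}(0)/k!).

L = (17 + 120·x + 144·x^2) + (-5 - 32·x - 48·x^2)·Dx  (order 1).
h: a_k = 10, 34, 69, 43, 631/4, -1377/4, 58749/40, -1544007/280, 47328093/2240, …
ICs: h(0) = 10.

f: a_k = 2, 6, 9, 9, 27/4, 81/20, 81/40, 243/280, 729/2240, …
g: a_k = 1, 2, -2, 4, -10, 28, -84, 264, -858, …
L₀ := L_f ⊗_s L_g (sym. prod.), ord ≤ 1.
h=h₀': d/dx-closure on L₀ ⇒ L.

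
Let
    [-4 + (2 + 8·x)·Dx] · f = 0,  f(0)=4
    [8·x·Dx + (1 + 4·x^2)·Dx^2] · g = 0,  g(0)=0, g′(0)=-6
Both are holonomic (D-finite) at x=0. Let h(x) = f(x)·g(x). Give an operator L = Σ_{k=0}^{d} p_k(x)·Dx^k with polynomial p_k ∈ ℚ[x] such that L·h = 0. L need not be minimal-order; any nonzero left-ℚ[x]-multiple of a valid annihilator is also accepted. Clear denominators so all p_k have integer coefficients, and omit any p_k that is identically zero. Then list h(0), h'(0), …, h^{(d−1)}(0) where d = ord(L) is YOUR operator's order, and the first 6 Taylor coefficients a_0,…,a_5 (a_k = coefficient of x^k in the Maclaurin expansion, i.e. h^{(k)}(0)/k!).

f: a_k = 4, 8, -8, 16, -40, 112, …
g: a_k = 0, -6, 0, 8, 0, -96/5, …
Product ⇒ symmetric product L₀, ord ≤ 2.
L = (12 - 16·x - 16·x^2) + (-4 - 8·x + 48·x^2 + 64·x^3)·Dx + (1 + 8·x + 20·x^2 + 32·x^3 + 64·x^4)·Dx^2  (order 2).
h: a_k = 0, -24, -48, 80, -32, 496/5, …
ICs: h(0) = 0, h′(0) = -24.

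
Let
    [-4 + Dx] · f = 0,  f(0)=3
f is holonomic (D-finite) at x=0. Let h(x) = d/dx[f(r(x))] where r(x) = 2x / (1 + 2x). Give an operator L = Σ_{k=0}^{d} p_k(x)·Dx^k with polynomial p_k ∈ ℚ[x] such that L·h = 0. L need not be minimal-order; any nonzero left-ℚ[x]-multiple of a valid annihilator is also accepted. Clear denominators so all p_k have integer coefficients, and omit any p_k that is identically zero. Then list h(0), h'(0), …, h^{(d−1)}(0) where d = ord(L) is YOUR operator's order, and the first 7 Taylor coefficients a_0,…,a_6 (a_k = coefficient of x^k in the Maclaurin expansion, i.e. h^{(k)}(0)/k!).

L = (4 - 8·x) + (-1 - 4·x - 4·x^2)·Dx  (order 1).
h: a_k = 24, 96, -96, -256, 896, -5632/5, -8704/15, …
ICs: h(0) = 24.

f: a_k = 3, 12, 24, 32, 32, 128/5, 256/15, …
L₀ from L_f via x↦r, Dx↦r'^{-1}Dx.
Derive L from L₀ (diff closure).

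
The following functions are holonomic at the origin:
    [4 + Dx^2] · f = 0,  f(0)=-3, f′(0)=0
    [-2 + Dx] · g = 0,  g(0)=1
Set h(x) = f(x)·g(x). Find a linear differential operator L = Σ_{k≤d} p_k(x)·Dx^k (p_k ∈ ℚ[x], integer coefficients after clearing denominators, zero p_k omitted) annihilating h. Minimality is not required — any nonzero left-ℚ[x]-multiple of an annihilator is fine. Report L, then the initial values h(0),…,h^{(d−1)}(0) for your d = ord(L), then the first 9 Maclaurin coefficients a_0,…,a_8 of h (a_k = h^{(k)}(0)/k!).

f: a_k = -3, 0, 6, 0, -2, 0, 4/15, 0, -2/105, …
g: a_k = 1, 2, 2, 4/3, 2/3, 4/15, 4/45, 8/315, 2/315, …
h₀=f·g: eliminate ⇒ L₀, order ≤ 2·1.
L = 8 - 4·Dx + Dx^2  (order 2).
h: a_k = -3, -6, 0, 8, 8, 16/5, 0, -64/105, -32/105, …
ICs: h(0) = -3, h′(0) = -6.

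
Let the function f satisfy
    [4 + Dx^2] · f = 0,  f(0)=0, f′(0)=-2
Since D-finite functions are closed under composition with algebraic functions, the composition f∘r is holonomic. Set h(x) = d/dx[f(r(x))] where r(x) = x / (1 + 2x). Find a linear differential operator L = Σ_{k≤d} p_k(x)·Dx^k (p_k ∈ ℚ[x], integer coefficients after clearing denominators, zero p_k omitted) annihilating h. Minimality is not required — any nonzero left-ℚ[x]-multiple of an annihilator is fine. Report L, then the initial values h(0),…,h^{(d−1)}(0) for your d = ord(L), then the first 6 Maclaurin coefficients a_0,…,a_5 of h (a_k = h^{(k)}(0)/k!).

f: a_k = 0, -2, 0, 4/3, 0, -4/15, …
Substitute x→r, Dx→(1/r')Dx; clear ⇒ L₀.
h=h₀': d/dx-closure on L₀ ⇒ L.
L = (28 + 96·x + 96·x^2) + (12 + 72·x + 144·x^2 + 96·x^3)·Dx + (1 + 8·x + 24·x^2 + 32·x^3 + 16·x^4)·Dx^2  (order 2).
h: a_k = -2, 8, -20, 32, -4/3, -240, …
ICs: h(0) = -2, h′(0) = 8.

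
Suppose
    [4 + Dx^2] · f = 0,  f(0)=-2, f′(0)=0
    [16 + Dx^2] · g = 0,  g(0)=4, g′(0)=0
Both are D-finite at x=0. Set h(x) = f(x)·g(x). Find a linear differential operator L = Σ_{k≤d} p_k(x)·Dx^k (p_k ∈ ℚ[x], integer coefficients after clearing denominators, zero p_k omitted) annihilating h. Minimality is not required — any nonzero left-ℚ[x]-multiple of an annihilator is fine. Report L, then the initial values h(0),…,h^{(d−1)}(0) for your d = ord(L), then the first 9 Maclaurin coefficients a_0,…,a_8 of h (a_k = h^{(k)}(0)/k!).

L = 144 + 40·Dx^2 + Dx^4  (order 4).
h: a_k = -8, 0, 80, 0, -656/3, 0, 2336/9, 0, -52496/315, …
ICs: h(0) = -8, h′(0) = 0, h′′(0) = 160, h′′′(0) = 0.

f: a_k = -2, 0, 4, 0, -4/3, 0, 8/45, 0, -4/315, …
g: a_k = 4, 0, -32, 0, 128/3, 0, -1024/45, 0, 2048/315, …
Sym-product of L_f,L_g gives L₀ (≤ ord 4).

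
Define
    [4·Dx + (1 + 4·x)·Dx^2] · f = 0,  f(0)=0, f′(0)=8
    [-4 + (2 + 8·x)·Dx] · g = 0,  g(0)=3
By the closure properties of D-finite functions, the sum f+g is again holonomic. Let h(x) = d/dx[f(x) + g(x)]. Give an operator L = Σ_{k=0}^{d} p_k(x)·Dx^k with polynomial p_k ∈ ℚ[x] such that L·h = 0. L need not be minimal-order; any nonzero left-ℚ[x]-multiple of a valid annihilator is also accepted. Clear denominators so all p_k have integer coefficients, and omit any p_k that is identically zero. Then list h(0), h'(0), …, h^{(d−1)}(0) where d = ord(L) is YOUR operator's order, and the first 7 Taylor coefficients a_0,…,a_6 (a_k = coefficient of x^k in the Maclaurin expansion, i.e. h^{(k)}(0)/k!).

L = 8 + (10 + 40·x)·Dx + (1 + 8·x + 16·x^2)·Dx^2  (order 2).
h: a_k = 14, -44, 164, -632, 2468, -9704, 38312, …
ICs: h(0) = 14, h′(0) = -44.

f: a_k = 0, 8, -16, 128/3, -128, 2048/5, -4096/3, …
g: a_k = 3, 6, -6, 12, -30, 84, -252, …
L₀ := lclm(L_f,L_g); ord L₀ ≤ 2+1.
h₀' ⇒ L via d/dx closure of L₀.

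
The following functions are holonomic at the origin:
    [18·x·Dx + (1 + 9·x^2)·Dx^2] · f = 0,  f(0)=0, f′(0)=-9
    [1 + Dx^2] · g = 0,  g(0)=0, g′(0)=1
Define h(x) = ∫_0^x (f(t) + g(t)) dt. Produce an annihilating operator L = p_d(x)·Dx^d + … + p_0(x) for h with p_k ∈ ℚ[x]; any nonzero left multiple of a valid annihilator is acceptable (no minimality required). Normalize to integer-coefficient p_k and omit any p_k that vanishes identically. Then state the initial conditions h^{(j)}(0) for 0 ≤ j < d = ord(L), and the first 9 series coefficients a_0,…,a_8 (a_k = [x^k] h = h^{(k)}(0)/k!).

f: a_k = 0, -9, 0, 27, 0, -729/5, 0, 6561/7, 0, …
g: a_k = 0, 1, 0, -1/6, 0, 1/120, 0, -1/5040, 0, …
f+g: L₀ = lclm(L_f,L_g), ord ≤ 2+2.
h=∫h₀ ⇒ L = L₀·Dx.
L = (-1926·x + 17820·x^3 + 1458·x^5)·Dx^2 + (-17 + 351·x^2 + 4617·x^4 + 729·x^6)·Dx^3 + (-1926·x + 17820·x^3 + 1458·x^5)·Dx^4 + (-17 + 351·x^2 + 4617·x^4 + 729·x^6)·Dx^5  (order 5).
h: a_k = 0, 0, -4, 0, 161/24, 0, -3499/144, 0, 4723919/40320, …
ICs: h(0) = 0, h′(0) = 0, h′′(0) = -8, h′′′(0) = 0, h′′′′(0) = 161.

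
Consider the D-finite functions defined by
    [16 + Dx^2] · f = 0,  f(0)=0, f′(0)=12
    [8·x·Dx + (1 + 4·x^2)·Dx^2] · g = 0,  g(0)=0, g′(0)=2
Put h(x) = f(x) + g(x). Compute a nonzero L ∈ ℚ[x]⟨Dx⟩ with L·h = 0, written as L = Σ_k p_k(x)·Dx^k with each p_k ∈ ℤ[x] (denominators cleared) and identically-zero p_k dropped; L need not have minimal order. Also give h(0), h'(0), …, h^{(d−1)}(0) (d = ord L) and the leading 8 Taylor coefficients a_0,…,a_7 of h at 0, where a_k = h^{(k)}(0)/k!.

L = (-512·x + 5120·x^3 + 4096·x^5)·Dx + (16 + 512·x^2 + 2304·x^4 + 2048·x^6)·Dx^2 + (-32·x + 320·x^3 + 256·x^5)·Dx^3 + (1 + 32·x^2 + 144·x^4 + 128·x^6)·Dx^4  (order 4).
h: a_k = 0, 14, 0, -104/3, 0, 32, 0, -2944/105, …
ICs: h(0) = 0, h′(0) = 14, h′′(0) = 0, h′′′(0) = -208.

f: a_k = 0, 12, 0, -32, 0, 128/5, 0, -1024/105, …
g: a_k = 0, 2, 0, -8/3, 0, 32/5, 0, -128/7, …
L₀ := lclm(L_f,L_g); ord L₀ ≤ 2+2.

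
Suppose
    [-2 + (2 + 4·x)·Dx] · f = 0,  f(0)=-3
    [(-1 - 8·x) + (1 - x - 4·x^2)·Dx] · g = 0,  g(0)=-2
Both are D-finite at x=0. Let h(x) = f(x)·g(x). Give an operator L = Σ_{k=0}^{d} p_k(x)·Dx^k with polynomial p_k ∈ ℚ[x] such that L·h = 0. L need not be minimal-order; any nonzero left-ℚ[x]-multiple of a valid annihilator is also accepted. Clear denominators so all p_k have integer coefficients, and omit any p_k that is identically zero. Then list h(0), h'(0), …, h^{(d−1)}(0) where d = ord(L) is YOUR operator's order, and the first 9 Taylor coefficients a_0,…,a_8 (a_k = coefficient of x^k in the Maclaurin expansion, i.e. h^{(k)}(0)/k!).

L = (2 + 9·x + 12·x^2) + (-1 - x + 6·x^2 + 8·x^3)·Dx  (order 1).
h: a_k = 6, 12, 33, 84, 849/4, 1107/2, 11157/8, 3621, 587481/64, …
ICs: h(0) = 6.

f: a_k = -3, -3, 3/2, -3/2, 15/8, -21/8, 63/16, -99/16, 1287/128, …
g: a_k = -2, -2, -10, -18, -58, -130, -362, -882, -2330, …
Sym-product of L_f,L_g gives L₀ (≤ ord 1).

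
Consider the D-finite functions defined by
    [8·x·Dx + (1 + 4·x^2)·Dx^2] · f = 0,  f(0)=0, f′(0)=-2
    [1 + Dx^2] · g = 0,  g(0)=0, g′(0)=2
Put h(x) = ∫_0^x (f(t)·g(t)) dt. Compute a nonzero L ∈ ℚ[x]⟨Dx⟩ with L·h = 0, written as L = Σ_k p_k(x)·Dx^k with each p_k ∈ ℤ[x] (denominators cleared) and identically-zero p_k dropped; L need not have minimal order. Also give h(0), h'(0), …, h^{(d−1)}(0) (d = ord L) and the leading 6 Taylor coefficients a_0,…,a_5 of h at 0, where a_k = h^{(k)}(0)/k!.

f: a_k = 0, -2, 0, 8/3, 0, -32/5, …
g: a_k = 0, 2, 0, -1/3, 0, 1/60, …
f·g: L₀ = L_f ⊗_s L_g, ord ≤ 2·2.
Integrate: L := L₀·Dx.
L = (85 + 944·x^2 + 416·x^4 + 256·x^6 + 256·x^8)·Dx + (144·x + 704·x^3 + 768·x^5 + 1024·x^7)·Dx^2 + (90 + 992·x^2 + 576·x^4 + 512·x^6 + 512·x^8)·Dx^3 + (144·x + 704·x^3 + 768·x^5 + 1024·x^7)·Dx^4 + (5 + 48·x^2 + 160·x^4 + 256·x^6 + 256·x^8)·Dx^5  (order 5).
h: a_k = 0, 0, 0, -4/3, 0, 6/5, …
ICs: h(0) = 0, h′(0) = 0, h′′(0) = 0, h′′′(0) = -8, h′′′′(0) = 0.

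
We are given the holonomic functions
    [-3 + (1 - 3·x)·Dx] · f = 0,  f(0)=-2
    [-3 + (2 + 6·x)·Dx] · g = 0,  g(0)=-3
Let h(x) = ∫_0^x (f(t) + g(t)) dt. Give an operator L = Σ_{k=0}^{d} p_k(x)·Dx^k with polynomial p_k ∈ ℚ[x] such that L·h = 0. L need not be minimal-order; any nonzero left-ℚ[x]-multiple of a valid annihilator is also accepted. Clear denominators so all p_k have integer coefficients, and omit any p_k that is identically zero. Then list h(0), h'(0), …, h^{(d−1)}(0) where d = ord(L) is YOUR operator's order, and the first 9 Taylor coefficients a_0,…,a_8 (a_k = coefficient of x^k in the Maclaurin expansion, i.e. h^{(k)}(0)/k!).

L = (-45 - 81·x)·Dx + (27 + 126·x + 243·x^2)·Dx^2 + (-2 - 18·x + 18·x^2 + 162·x^3)·Dx^3  (order 3).
h: a_k = 0, -5, -21/4, -39/8, -945/64, -19521/640, -43173/512, -1447065/7168, -9174465/16384, …
ICs: h(0) = 0, h′(0) = -5, h′′(0) = -21/2.

f: a_k = -2, -6, -18, -54, -162, -486, -1458, -4374, -13122, …
g: a_k = -3, -9/2, 27/8, -81/16, 1215/128, -5103/256, 45927/1024, -216513/2048, 8444007/32768, …
f+g: L₀ = lclm(L_f,L_g), ord ≤ 1+1.
h=∫₀ˣh₀: take L = L₀·Dx.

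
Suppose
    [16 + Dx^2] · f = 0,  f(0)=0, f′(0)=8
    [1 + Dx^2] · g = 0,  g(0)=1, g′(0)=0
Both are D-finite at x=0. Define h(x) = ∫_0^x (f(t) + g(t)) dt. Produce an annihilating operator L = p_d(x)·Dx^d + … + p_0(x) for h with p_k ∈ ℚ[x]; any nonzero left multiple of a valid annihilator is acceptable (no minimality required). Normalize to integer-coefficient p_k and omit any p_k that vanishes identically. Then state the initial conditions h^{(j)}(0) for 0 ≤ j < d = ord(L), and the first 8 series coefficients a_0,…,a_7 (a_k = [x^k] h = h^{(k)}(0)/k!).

f: a_k = 0, 8, 0, -64/3, 0, 256/15, 0, -2048/315, …
g: a_k = 1, 0, -1/2, 0, 1/24, 0, -1/720, 0, …
f+g: L₀ = lclm(L_f,L_g), ord ≤ 2+2.
Integrate: L := L₀·Dx.
L = 16·Dx + 17·Dx^3 + Dx^5  (order 5).
h: a_k = 0, 1, 4, -1/6, -16/3, 1/120, 128/45, -1/5040, …
ICs: h(0) = 0, h′(0) = 1, h′′(0) = 8, h′′′(0) = -1, h′′′′(0) = -128.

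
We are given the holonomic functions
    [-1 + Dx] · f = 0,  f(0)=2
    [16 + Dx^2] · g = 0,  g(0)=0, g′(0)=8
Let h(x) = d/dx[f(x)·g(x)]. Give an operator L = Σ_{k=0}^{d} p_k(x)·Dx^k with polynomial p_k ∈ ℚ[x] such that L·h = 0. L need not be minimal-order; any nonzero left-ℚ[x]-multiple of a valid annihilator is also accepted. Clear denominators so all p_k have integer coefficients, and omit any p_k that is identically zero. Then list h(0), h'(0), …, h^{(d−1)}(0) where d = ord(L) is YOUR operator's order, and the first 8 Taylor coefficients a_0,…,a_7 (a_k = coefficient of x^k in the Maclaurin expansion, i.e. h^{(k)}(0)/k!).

f: a_k = 2, 2, 1, 1/3, 1/12, 1/60, 1/360, 1/2520, …
g: a_k = 0, 8, 0, -64/3, 0, 256/15, 0, -2048/315, …
Product ⇒ symmetric product L₀, ord ≤ 2.
Differentiate: ansatz ord ≤ ord L₀ ⇒ L.
L = 17 - 2·Dx + Dx^2  (order 2).
h: a_k = 16, 32, -104, -160, 202/3, 2444/15, 727/45, -184/3, …
ICs: h(0) = 16, h′(0) = 32.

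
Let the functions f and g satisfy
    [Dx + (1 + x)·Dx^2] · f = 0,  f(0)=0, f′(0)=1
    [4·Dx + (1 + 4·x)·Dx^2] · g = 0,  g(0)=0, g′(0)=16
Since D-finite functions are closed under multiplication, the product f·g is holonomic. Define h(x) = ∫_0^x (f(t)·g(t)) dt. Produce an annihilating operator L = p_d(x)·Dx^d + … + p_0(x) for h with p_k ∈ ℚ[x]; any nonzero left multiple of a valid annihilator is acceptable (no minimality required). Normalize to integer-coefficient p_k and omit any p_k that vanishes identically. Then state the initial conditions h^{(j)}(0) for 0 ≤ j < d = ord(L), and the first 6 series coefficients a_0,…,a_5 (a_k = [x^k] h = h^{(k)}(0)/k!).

f: a_k = 0, 1, -1/2, 1/3, -1/4, 1/5, …
g: a_k = 0, 16, -32, 256/3, -256, 4096/5, …
L₀ := L_f ⊗_s L_g (sym. prod.), ord ≤ 4.
h=∫h₀ ⇒ L = L₀·Dx.
L = (136 + 320·x + 256·x^2)·Dx^2 + (290 + 1464·x + 2400·x^2 + 1280·x^3)·Dx^3 + (92 + 740·x + 1992·x^2 + 2240·x^3 + 896·x^4)·Dx^4 + (5 + 58·x + 245·x^2 + 464·x^3 + 400·x^4 + 128·x^5)·Dx^5  (order 5).
h: a_k = 0, 0, 0, 16/3, -10, 64/3, …
ICs: h(0) = 0, h′(0) = 0, h′′(0) = 0, h′′′(0) = 32, h′′′′(0) = -240.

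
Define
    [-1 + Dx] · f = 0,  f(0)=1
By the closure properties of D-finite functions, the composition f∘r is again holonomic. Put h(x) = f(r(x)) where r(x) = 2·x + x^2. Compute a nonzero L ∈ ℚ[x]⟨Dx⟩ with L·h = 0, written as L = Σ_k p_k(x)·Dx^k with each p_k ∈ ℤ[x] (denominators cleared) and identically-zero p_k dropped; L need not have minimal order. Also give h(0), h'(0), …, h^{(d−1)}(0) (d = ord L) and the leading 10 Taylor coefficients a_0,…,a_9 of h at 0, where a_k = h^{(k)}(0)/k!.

L = (-2 - 2·x) + Dx  (order 1).
h: a_k = 1, 2, 3, 10/3, 19/6, 13/5, 173/90, 407/315, 45/56, 5281/11340, …
ICs: h(0) = 1.

f: a_k = 1, 1, 1/2, 1/6, 1/24, 1/120, 1/720, 1/5040, 1/40320, 1/362880, …
Change of var in L_f (x↦r) gives L₀.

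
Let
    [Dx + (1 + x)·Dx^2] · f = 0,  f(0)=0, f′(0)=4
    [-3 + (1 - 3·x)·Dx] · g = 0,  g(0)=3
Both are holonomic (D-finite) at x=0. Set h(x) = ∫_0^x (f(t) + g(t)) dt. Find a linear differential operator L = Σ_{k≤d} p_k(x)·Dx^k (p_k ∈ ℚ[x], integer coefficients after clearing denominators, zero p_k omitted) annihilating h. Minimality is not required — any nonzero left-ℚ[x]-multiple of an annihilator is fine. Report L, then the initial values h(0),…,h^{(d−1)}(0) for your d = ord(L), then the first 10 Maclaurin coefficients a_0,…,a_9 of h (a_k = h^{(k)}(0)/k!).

L = (-66 - 18·x)·Dx^2 + (-52 - 120·x - 36·x^2)·Dx^3 + (7 - 11·x - 27·x^2 - 9·x^3)·Dx^4  (order 4).
h: a_k = 0, 3, 13/2, 25/3, 247/12, 242/5, 3649/30, 937/3, 45931/56, 39365/18, …
ICs: h(0) = 0, h′(0) = 3, h′′(0) = 13, h′′′(0) = 50.

f: a_k = 0, 4, -2, 4/3, -1, 4/5, -2/3, 4/7, -1/2, 4/9, …
g: a_k = 3, 9, 27, 81, 243, 729, 2187, 6561, 19683, 59049, …
Sum ⇒ L₀ = lclm(L_f,L_g) in ℚ(x)⟨Dx⟩.
h=∫₀ˣh₀: take L = L₀·Dx.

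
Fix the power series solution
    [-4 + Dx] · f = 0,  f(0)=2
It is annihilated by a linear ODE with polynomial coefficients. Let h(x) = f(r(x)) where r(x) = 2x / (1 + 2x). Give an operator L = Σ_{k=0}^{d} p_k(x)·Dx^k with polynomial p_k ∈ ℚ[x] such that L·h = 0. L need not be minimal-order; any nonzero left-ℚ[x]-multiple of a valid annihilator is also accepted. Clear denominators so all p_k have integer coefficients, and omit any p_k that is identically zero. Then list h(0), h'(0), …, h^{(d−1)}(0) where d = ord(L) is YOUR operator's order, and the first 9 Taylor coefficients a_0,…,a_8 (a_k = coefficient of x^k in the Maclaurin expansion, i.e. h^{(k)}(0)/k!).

f: a_k = 2, 8, 16, 64/3, 64/3, 256/15, 512/45, 2048/315, 1024/315, …
Substitute x→r, Dx→(1/r')Dx; clear ⇒ L₀.
L = -8 + (1 + 4·x + 4·x^2)·Dx  (order 1).
h: a_k = 2, 16, 32, -64/3, -128/3, 1792/15, -5632/45, -17408/315, 161792/315, …
ICs: h(0) = 2.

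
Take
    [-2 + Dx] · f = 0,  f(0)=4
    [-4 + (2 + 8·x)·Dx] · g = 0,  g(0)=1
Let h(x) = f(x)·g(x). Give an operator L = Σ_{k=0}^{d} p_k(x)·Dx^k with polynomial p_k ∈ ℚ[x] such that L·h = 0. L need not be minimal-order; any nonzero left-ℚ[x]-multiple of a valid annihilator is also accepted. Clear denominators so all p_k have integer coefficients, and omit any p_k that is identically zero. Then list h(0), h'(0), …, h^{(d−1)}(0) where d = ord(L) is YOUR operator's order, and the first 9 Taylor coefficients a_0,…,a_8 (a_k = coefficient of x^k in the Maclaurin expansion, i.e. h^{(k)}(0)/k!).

f: a_k = 4, 8, 8, 16/3, 8/3, 16/15, 16/45, 32/315, 8/315, …
g: a_k = 1, 2, -2, 4, -10, 28, -84, 264, -858, …
L₀ := L_f ⊗_s L_g (sym. prod.), ord ≤ 1.
L = (-4 - 8·x) + (1 + 4·x)·Dx  (order 1).
h: a_k = 4, 16, 16, 64/3, -32/3, 896/15, -7808/45, 177664/315, -587648/315, …
ICs: h(0) = 4.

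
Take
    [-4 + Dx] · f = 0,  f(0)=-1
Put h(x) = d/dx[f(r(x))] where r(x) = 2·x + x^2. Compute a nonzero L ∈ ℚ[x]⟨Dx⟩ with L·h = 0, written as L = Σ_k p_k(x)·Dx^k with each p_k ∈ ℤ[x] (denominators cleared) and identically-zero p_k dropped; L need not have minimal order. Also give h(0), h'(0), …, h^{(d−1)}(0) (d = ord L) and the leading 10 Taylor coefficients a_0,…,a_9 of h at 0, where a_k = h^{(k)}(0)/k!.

L = (9 + 16·x + 8·x^2) + (-1 - x)·Dx  (order 1).
h: a_k = -8, -72, -352, -3680/3, -3392, -118208/15, -717056/45, -3015424/105, -2956544/63, -199678208/2835, …
ICs: h(0) = -8.

f: a_k = -1, -4, -8, -32/3, -32/3, -128/15, -256/45, -1024/315, -512/315, -2048/2835, …
L₀ from L_f via x↦r, Dx↦r'^{-1}Dx.
Differentiate: ansatz ord ≤ ord L₀ ⇒ L.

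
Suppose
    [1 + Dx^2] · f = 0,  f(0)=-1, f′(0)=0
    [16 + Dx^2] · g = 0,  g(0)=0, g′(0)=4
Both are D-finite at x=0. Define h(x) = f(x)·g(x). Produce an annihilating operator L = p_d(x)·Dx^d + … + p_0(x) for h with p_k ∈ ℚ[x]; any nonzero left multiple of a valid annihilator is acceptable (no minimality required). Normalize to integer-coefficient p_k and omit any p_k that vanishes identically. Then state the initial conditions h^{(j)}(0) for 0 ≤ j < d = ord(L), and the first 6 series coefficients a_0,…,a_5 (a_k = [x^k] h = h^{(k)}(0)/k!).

L = 225 + 34·Dx^2 + Dx^4  (order 4).
h: a_k = 0, -4, 0, 38/3, 0, -421/30, …
ICs: h(0) = 0, h′(0) = -4, h′′(0) = 0, h′′′(0) = 76.

f: a_k = -1, 0, 1/2, 0, -1/24, 0, …
g: a_k = 0, 4, 0, -32/3, 0, 128/15, …
h₀=f·g: eliminate ⇒ L₀, order ≤ 2·2.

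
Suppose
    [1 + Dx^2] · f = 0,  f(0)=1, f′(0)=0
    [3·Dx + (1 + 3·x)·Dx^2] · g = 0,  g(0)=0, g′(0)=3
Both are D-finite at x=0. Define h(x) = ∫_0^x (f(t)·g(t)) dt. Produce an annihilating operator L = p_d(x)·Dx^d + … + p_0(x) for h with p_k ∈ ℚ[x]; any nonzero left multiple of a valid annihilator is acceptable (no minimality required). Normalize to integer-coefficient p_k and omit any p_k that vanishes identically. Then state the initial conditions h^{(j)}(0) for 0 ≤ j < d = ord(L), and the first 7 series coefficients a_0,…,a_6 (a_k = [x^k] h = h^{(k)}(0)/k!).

L = (-203 - 222·x - 189·x^2 + 432·x^3 + 324·x^4)·Dx + (-84 - 108·x + 648·x^2 + 648·x^3)·Dx^2 + (-208 - 228·x - 54·x^2 + 864·x^3 + 648·x^4)·Dx^3 + (-84 - 108·x + 648·x^2 + 648·x^3)·Dx^4 + (-5 - 6·x + 135·x^2 + 432·x^3 + 324·x^4)·Dx^5  (order 5).
h: a_k = 0, 0, 3/2, -3/2, 15/8, -18/5, 1769/240, …
ICs: h(0) = 0, h′(0) = 0, h′′(0) = 3, h′′′(0) = -9, h′′′′(0) = 45.

f: a_k = 1, 0, -1/2, 0, 1/24, 0, -1/720, …
g: a_k = 0, 3, -9/2, 9, -81/4, 243/5, -243/2, …
f·g: L₀ = L_f ⊗_s L_g, ord ≤ 2·2.
h=∫h₀ ⇒ L = L₀·Dx.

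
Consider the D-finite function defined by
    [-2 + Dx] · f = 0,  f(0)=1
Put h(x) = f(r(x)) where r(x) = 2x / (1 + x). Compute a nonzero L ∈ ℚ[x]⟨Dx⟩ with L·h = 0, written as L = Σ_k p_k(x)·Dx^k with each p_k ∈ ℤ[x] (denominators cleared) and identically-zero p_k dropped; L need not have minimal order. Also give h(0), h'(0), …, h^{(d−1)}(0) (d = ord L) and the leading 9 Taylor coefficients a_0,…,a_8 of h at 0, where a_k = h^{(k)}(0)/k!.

f: a_k = 1, 2, 2, 4/3, 2/3, 4/15, 4/45, 8/315, 2/315, …
Change of var in L_f (x↦r) gives L₀.
L = -4 + (1 + 2·x + x^2)·Dx  (order 1).
h: a_k = 1, 4, 4, -4/3, -4/3, 28/15, -44/45, -68/315, 316/315, …
ICs: h(0) = 1.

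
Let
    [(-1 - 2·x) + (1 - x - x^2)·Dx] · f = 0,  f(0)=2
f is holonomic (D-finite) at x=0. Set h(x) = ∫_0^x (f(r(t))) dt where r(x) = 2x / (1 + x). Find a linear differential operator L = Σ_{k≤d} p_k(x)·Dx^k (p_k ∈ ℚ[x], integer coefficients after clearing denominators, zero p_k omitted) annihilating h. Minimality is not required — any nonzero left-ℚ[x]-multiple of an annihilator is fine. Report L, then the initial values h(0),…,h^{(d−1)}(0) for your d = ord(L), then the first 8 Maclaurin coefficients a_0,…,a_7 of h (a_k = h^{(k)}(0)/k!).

L = (2 + 10·x)·Dx + (-1 - x + 5·x^2 + 5·x^3)·Dx^2  (order 2).
h: a_k = 0, 2, 2, 4, 5, 12, 50/3, 300/7, …
ICs: h(0) = 0, h′(0) = 2.

f: a_k = 2, 2, 4, 6, 10, 16, 26, 42, …
Change of var in L_f (x↦r) gives L₀.
Integrate: L := L₀·Dx.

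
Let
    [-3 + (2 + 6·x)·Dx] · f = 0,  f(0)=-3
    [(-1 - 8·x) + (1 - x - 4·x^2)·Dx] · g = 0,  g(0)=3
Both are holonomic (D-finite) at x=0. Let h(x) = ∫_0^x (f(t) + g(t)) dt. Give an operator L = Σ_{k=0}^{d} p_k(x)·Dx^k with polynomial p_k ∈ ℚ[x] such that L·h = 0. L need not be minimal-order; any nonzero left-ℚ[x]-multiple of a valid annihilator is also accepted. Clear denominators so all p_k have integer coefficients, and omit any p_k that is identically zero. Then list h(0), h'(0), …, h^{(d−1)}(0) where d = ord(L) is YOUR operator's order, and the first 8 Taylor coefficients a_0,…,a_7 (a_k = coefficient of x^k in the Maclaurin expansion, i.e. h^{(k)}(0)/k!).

L = (69 + 387·x + 900·x^2 + 1440·x^3)·Dx + (-49 - 318·x - 1257·x^2 - 3240·x^3 - 3600·x^4)·Dx^2 + (-2 + 46·x + 234·x^2 - 86·x^3 - 1440·x^4 - 1440·x^5)·Dx^3  (order 3).
h: a_k = 0, 0, -3/4, 49/8, 351/64, 12351/640, 14939/512, 601959/7168, …
ICs: h(0) = 0, h′(0) = 0, h′′(0) = -3/2.

f: a_k = -3, -9/2, 27/8, -81/16, 1215/128, -5103/256, 45927/1024, -216513/2048, …
g: a_k = 3, 3, 15, 27, 87, 195, 543, 1323, …
Sum ⇒ L₀ = lclm(L_f,L_g) in ℚ(x)⟨Dx⟩.
h=∫₀ˣh₀: take L = L₀·Dx.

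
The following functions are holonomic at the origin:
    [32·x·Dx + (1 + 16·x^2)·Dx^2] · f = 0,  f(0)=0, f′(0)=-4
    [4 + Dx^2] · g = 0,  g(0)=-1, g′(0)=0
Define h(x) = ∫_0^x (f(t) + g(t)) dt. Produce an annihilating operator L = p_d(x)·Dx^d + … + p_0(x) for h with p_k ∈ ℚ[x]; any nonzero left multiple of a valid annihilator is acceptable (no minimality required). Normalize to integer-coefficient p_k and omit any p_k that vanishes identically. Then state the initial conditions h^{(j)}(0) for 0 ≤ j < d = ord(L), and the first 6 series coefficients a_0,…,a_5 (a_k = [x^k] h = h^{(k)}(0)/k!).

L = (-6016·x + 102400·x^3 + 32768·x^5)·Dx^2 + (-28 + 1216·x^2 + 27648·x^4 + 16384·x^6)·Dx^3 + (-1504·x + 25600·x^3 + 8192·x^5)·Dx^4 + (-7 + 304·x^2 + 6912·x^4 + 4096·x^6)·Dx^5  (order 5).
h: a_k = 0, -1, -2, 2/3, 16/3, -2/15, …
ICs: h(0) = 0, h′(0) = -1, h′′(0) = -4, h′′′(0) = 4, h′′′′(0) = 128.

f: a_k = 0, -4, 0, 64/3, 0, -1024/5, …
g: a_k = -1, 0, 2, 0, -2/3, 0, …
Weyl lclm of L_f,L_g ⇒ L₀ (ord ≤ 4).
h=∫₀ˣh₀: take L = L₀·Dx.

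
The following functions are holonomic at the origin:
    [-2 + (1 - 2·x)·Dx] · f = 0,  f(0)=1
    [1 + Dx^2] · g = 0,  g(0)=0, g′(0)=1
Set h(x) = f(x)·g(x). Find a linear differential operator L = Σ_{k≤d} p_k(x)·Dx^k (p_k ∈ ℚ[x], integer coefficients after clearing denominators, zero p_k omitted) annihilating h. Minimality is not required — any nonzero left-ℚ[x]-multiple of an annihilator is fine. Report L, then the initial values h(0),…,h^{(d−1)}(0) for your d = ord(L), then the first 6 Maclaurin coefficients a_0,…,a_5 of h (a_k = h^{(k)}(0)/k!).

f: a_k = 1, 2, 4, 8, 16, 32, …
g: a_k = 0, 1, 0, -1/6, 0, 1/120, …
f·g: L₀ = L_f ⊗_s L_g, ord ≤ 1·2.
L = (-1 + 2·x) + 4·Dx + (-1 + 2·x)·Dx^2  (order 2).
h: a_k = 0, 1, 2, 23/6, 23/3, 1841/120, …
ICs: h(0) = 0, h′(0) = 1.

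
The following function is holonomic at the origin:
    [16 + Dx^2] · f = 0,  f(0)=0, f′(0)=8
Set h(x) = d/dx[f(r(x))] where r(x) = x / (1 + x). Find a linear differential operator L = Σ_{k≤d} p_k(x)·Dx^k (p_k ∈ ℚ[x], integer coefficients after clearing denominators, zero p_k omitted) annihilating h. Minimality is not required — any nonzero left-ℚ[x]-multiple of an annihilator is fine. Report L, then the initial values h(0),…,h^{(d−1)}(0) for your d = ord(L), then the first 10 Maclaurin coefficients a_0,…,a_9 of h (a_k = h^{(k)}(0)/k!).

f: a_k = 0, 8, 0, -64/3, 0, 256/15, 0, -2048/315, 0, 4096/2835, …
h₀=f(r): pull back L_f along r ⇒ L₀.
h=h₀': d/dx-closure on L₀ ⇒ L.
L = (22 + 12·x + 6·x^2) + (6 + 18·x + 18·x^2 + 6·x^3)·Dx + (1 + 4·x + 6·x^2 + 4·x^3 + x^4)·Dx^2  (order 2).
h: a_k = 8, -16, -40, 224, -1544/3, 720, -19688/45, -40256/45, 240824/63, -540080/63, …
ICs: h(0) = 8, h′(0) = -16.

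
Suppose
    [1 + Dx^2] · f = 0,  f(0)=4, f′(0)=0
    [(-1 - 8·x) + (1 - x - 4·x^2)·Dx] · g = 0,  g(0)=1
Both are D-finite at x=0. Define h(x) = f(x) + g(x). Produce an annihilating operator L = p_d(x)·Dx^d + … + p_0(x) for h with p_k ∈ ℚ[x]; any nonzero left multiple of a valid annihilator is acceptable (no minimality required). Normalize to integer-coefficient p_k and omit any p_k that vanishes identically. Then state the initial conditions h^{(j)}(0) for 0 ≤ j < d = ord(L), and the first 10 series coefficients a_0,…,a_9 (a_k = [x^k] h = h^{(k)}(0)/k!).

L = (-55 - 486·x - 553·x^2 - 1488·x^3 - 80·x^4 - 128·x^5) + (11 + 11·x + 23·x^2 - 169·x^3 - 348·x^4 - 48·x^5 - 64·x^6)·Dx + (-55 - 486·x - 553·x^2 - 1488·x^3 - 80·x^4 - 128·x^5)·Dx^2 + (11 + 11·x + 23·x^2 - 169·x^3 - 348·x^4 - 48·x^5 - 64·x^6)·Dx^3  (order 3).
h: a_k = 5, 1, 3, 9, 175/6, 65, 32579/180, 441, 11743201/10080, 2929, …
ICs: h(0) = 5, h′(0) = 1, h′′(0) = 6.

f: a_k = 4, 0, -2, 0, 1/6, 0, -1/180, 0, 1/10080, 0, …
g: a_k = 1, 1, 5, 9, 29, 65, 181, 441, 1165, 2929, …
L₀ := lclm(L_f,L_g); ord L₀ ≤ 2+1.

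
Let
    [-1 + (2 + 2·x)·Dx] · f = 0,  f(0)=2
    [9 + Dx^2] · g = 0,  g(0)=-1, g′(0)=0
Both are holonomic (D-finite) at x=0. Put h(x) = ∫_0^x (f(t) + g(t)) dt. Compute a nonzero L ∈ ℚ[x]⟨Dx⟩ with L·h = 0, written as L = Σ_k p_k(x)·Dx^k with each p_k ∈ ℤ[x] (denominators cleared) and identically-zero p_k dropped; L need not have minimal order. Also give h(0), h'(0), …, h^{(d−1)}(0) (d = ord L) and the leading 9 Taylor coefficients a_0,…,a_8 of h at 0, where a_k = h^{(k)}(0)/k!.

L = (-351 - 648·x - 324·x^2)·Dx + (630 + 1926·x + 1944·x^2 + 648·x^3)·Dx^2 + (-39 - 72·x - 36·x^2)·Dx^3 + (70 + 214·x + 216·x^2 + 72·x^3)·Dx^4  (order 4).
h: a_k = 0, 1, 1/2, 17/12, 1/32, -221/320, 7/768, 2487/17920, 33/8192, …
ICs: h(0) = 0, h′(0) = 1, h′′(0) = 1, h′′′(0) = 17/2.

f: a_k = 2, 1, -1/4, 1/8, -5/64, 7/128, -21/512, 33/1024, -429/16384, …
g: a_k = -1, 0, 9/2, 0, -27/8, 0, 81/80, 0, -729/4480, …
Weyl lclm of L_f,L_g ⇒ L₀ (ord ≤ 3).
Integrate: L := L₀·Dx.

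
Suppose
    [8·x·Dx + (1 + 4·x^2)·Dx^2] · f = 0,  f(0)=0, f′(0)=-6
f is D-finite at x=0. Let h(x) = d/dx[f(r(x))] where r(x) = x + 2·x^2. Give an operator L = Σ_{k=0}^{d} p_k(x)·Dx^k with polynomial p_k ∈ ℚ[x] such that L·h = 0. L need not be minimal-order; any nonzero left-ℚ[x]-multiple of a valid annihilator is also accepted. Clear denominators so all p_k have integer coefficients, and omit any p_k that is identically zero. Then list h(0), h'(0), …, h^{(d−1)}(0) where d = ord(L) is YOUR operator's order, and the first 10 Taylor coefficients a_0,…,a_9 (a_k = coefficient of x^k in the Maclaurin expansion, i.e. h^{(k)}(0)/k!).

f: a_k = 0, -6, 0, 8, 0, -96/5, 0, 384/7, 0, -512/3, …
Change of var in L_f (x↦r) gives L₀.
Differentiate: ansatz ord ≤ ord L₀ ⇒ L.
L = (-4 + 8·x + 64·x^2 + 192·x^3 + 192·x^4) + (1 + 4·x + 4·x^2 + 32·x^3 + 80·x^4 + 64·x^5)·Dx  (order 1).
h: a_k = -6, -24, 24, 192, 384, -768, -4992, -6144, 26112, 116736, …
ICs: h(0) = -6.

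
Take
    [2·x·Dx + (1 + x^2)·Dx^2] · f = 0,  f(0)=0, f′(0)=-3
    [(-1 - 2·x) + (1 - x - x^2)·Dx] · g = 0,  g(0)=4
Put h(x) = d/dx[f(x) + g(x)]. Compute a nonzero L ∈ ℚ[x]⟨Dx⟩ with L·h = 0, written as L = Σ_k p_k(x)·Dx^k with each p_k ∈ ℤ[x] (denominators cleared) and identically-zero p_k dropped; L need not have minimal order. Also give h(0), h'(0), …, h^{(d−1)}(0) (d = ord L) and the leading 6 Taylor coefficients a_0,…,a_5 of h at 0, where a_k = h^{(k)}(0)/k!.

f: a_k = 0, -3, 0, 1, 0, -3/5, …
g: a_k = 4, 4, 8, 12, 20, 32, …
L₀ := lclm(L_f,L_g); ord L₀ ≤ 2+1.
h=h₀': d/dx-closure on L₀ ⇒ L.
L = (4 - 16·x - 64·x^2 - 72·x^3 - 66·x^4 - 6·x^6) + (-10 - 24·x - 28·x^2 - 60·x^3 - 65·x^4 - 50·x^5 - 3·x^6 - 6·x^7)·Dx + (2 + 2·x + 2·x^2 - 8·x^3 - 5·x^4 - 11·x^5 - 6·x^6 - x^7 - x^8)·Dx^2  (order 2).
h: a_k = 1, 16, 39, 80, 157, 312, …
ICs: h(0) = 1, h′(0) = 16.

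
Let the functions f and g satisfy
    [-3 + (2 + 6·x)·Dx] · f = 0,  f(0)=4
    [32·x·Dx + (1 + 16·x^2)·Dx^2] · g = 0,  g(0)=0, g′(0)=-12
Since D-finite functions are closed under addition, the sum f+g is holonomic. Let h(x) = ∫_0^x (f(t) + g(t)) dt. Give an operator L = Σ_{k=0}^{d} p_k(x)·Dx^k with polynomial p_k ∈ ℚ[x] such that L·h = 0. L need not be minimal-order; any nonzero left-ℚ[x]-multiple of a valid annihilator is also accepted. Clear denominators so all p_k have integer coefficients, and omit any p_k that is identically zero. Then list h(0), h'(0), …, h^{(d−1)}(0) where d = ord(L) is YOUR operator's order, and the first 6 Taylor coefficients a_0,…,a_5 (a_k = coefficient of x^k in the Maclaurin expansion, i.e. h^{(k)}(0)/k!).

L = (-192 - 1440·x + 9216·x^2 + 13824·x^3)·Dx^2 + (-155 - 768·x + 4128·x^2 + 36864·x^3 + 48384·x^4)·Dx^3 + (-6 + 110·x + 576·x^2 + 2624·x^3 + 10752·x^4 + 13824·x^5)·Dx^4  (order 4).
h: a_k = 0, 4, -3, -3/2, 283/16, -81/32, …
ICs: h(0) = 0, h′(0) = 4, h′′(0) = -6, h′′′(0) = -9.

f: a_k = 4, 6, -9/2, 27/4, -405/32, 1701/64, …
g: a_k = 0, -12, 0, 64, 0, -3072/5, …
L₀ := lclm(L_f,L_g); ord L₀ ≤ 1+2.
h=∫₀ˣh₀: take L = L₀·Dx.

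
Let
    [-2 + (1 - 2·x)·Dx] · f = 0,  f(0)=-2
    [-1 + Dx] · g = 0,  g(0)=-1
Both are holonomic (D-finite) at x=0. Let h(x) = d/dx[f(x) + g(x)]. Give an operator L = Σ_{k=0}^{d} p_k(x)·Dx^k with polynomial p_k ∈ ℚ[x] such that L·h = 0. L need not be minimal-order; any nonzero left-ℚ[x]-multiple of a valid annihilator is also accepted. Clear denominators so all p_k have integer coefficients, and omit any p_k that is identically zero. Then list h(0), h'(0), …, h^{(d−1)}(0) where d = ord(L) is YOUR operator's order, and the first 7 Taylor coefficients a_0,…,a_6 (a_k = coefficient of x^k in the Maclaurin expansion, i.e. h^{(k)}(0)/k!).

L = (20 + 8·x) + (-23 - 4·x + 4·x^2)·Dx + (3 - 4·x - 4·x^2)·Dx^2  (order 2).
h: a_k = -5, -17, -97/2, -769/6, -7681/24, -92161/120, -1290241/720, …
ICs: h(0) = -5, h′(0) = -17.

f: a_k = -2, -4, -8, -16, -32, -64, -128, …
g: a_k = -1, -1, -1/2, -1/6, -1/24, -1/120, -1/720, …
Sum ⇒ L₀ = lclm(L_f,L_g) in ℚ(x)⟨Dx⟩.
Derive L from L₀ (diff closure).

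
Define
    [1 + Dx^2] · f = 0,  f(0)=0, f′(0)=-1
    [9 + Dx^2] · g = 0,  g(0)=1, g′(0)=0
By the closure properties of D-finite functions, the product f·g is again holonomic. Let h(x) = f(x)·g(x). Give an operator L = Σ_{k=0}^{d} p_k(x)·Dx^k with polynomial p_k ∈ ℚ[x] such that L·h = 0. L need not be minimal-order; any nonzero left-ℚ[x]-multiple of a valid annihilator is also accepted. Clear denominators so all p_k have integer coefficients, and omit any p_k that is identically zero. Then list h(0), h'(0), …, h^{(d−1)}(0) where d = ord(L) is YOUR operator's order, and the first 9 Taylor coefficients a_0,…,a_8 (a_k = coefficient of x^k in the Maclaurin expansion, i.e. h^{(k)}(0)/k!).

L = 64 + 20·Dx^2 + Dx^4  (order 4).
h: a_k = 0, -1, 0, 14/3, 0, -62/15, 0, 508/315, 0, …
ICs: h(0) = 0, h′(0) = -1, h′′(0) = 0, h′′′(0) = 28.

f: a_k = 0, -1, 0, 1/6, 0, -1/120, 0, 1/5040, 0, …
g: a_k = 1, 0, -9/2, 0, 27/8, 0, -81/80, 0, 729/4480, …
L₀ := L_f ⊗_s L_g (sym. prod.), ord ≤ 4.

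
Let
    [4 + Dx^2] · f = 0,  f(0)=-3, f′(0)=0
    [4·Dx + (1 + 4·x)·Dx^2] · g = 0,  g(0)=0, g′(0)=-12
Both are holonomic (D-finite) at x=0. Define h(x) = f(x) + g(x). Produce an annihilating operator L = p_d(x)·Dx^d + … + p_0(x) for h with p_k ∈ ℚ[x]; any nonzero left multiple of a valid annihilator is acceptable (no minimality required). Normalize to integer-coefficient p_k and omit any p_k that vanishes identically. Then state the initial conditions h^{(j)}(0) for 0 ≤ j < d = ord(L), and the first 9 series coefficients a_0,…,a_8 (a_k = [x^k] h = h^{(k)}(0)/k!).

f: a_k = -3, 0, 6, 0, -2, 0, 4/15, 0, -2/105, …
g: a_k = 0, -12, 24, -64, 192, -3072/5, 2048, -49152/7, 24576, …
L₀ := lclm(L_f,L_g); ord L₀ ≤ 2+2.
L = (400 + 128·x + 256·x^2)·Dx + (36 + 176·x + 192·x^2 + 256·x^3)·Dx^2 + (100 + 32·x + 64·x^2)·Dx^3 + (9 + 44·x + 48·x^2 + 64·x^3)·Dx^4  (order 4).
h: a_k = -3, -12, 30, -64, 190, -3072/5, 30724/15, -49152/7, 2580478/105, …
ICs: h(0) = -3, h′(0) = -12, h′′(0) = 60, h′′′(0) = -384.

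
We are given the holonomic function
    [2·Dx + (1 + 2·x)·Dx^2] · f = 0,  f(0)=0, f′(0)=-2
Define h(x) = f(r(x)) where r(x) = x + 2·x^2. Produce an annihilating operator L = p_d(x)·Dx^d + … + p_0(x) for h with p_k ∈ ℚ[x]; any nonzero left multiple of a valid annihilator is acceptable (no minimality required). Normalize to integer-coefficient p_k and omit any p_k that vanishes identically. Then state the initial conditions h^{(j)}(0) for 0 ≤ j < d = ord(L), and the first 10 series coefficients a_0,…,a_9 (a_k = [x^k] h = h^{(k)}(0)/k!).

L = (-2 + 8·x + 16·x^2)·Dx + (1 + 6·x + 12·x^2 + 16·x^3)·Dx^2  (order 2).
h: a_k = 0, -2, -2, 16/3, -4, -32/5, 64/3, -128/7, -32, 1024/9, …
ICs: h(0) = 0, h′(0) = -2.

f: a_k = 0, -2, 2, -8/3, 4, -32/5, 32/3, -128/7, 32, -512/9, …
h₀=f(r): pull back L_f along r ⇒ L₀.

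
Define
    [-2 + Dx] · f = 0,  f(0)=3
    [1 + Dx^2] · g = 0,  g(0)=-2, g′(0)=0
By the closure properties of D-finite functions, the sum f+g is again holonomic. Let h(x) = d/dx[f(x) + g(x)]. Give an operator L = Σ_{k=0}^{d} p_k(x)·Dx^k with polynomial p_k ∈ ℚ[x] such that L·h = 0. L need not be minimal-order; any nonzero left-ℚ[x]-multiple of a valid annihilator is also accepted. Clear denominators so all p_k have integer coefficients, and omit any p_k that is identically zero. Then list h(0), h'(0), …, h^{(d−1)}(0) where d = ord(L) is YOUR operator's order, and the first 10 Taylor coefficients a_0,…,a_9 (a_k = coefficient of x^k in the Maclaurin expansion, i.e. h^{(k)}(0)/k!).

L = 2 - Dx + 2·Dx^2 - Dx^3  (order 3).
h: a_k = 6, 14, 12, 23/3, 4, 97/60, 8/15, 383/2520, 4/105, 1537/181440, …
ICs: h(0) = 6, h′(0) = 14, h′′(0) = 24.

f: a_k = 3, 6, 6, 4, 2, 4/5, 4/15, 8/105, 2/105, 4/945, …
g: a_k = -2, 0, 1, 0, -1/12, 0, 1/360, 0, -1/20160, 0, …
f+g: L₀ = lclm(L_f,L_g), ord ≤ 1+2.
h=h₀': d/dx-closure on L₀ ⇒ L.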